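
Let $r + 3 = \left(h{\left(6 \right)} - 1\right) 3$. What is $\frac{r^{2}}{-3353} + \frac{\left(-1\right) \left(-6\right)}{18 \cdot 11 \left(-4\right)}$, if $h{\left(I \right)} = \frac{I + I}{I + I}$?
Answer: $- \frac{4541}{442596} \approx -0.01026$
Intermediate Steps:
$h{\left(I \right)} = 1$ ($h{\left(I \right)} = \frac{2 I}{2 I} = 2 I \frac{1}{2 I} = 1$)
$r = -3$ ($r = -3 + \left(1 - 1\right) 3 = -3 + 0 \cdot 3 = -3 + 0 = -3$)
$\frac{r^{2}}{-3353} + \frac{\left(-1\right) \left(-6\right)}{18 \cdot 11 \left(-4\right)} = \frac{\left(-3\right)^{2}}{-3353} + \frac{\left(-1\right) \left(-6\right)}{18 \cdot 11 \left(-4\right)} = 9 \left(- \frac{1}{3353}\right) + \frac{6}{198 \left(-4\right)} = - \frac{9}{3353} + \frac{6}{-792} = - \frac{9}{3353} + 6 \left(- \frac{1}{792}\right) = - \frac{9}{3353} - \frac{1}{132} = - \frac{4541}{442596}$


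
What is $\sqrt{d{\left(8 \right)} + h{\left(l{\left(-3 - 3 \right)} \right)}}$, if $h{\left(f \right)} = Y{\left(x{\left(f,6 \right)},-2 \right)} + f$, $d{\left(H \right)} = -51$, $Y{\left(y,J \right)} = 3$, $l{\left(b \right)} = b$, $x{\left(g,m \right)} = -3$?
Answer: $3 i \sqrt{6} \approx 7.3485 i$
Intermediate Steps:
$h{\left(f \right)} = 3 + f$
$\sqrt{d{\left(8 \right)} + h{\left(l{\left(-3 - 3 \right)} \right)}} = \sqrt{-51 + \left(3 - 6\right)} = \sqrt{-51 - 3} = \sqrt{-54} = 3 i \sqrt{6}$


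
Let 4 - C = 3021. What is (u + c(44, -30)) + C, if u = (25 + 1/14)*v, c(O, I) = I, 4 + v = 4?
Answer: -3047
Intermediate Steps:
v = 0 (v = -4 + 4 = 0)
C = -3017 (C = 4 - 1*3021 = 4 - 3021 = -3017)
u = 0 (u = (25 + 1/14)*0 = (351/14)*0 = 0)
(u + c(44, -30)) + C = (0 - 30) - 3017 = -30 - 3017 = -3047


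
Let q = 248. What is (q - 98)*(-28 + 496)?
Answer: 70200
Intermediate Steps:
(q - 98)*(-28 + 496) = (248 - 98)*(-28 + 496) = 150*468 = 70200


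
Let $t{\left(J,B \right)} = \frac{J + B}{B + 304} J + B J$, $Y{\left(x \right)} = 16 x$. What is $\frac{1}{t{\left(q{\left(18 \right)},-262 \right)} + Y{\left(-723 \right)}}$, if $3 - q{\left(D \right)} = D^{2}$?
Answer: $\frac{14}{1077857} \approx 1.2989 \cdot 10^{-5}$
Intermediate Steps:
$q{\left(D \right)} = 3 - D^{2}$
$t{\left(J,B \right)} = B J + \frac{J \left(B + J\right)}{304 + B}$ ($t{\left(J,B \right)} = \frac{B + J}{304 + B} J + B J = \frac{J \left(B + J\right)}{304 + B} + B J = B J + \frac{J \left(B + J\right)}{304 + B}$)
$\frac{1}{t{\left(q{\left(18 \right)},-262 \right)} + Y{\left(-723 \right)}} = \frac{1}{\frac{\left(3 - 18^{2}\right) \left(\left(3 - 18^{2}\right) + \left(-262\right)^{2} + 305 \left(-262\right)\right)}{304 - 262} + 16 \left(-723\right)} = \frac{1}{\frac{\left(3 - 324\right) \left(\left(3 - 324\right) + 68644 - 79910\right)}{42} - 11568} = \frac{1}{\left(3 - 324\right) \frac{1}{42} \left(\left(3 - 324\right) + 68644 - 79910\right) - 11568} = \frac{1}{\left(-321\right) \frac{1}{42} \left(-321 + 68644 - 79910\right) - 11568} = \frac{1}{\left(-321\right) \frac{1}{42} \left(-11587\right) - 11568} = \frac{1}{\frac{1239809}{14} - 11568} = \frac{1}{\frac{1077857}{14}} = \frac{14}{1077857}$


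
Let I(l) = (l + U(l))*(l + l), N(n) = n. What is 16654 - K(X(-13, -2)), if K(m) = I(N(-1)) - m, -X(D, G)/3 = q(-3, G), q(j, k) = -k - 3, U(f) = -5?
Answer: 16645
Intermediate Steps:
q(j, k) = -3 - k
X(D, G) = 9 + 3*G (X(D, G) = -3*(-3 - G) = 9 + 3*G)
I(l) = 2*l*(-5 + l) (I(l) = (l - 5)*(l + l) = (-5 + l)*(2*l) = 2*l*(-5 + l))
K(m) = 12 - m (K(m) = 2*(-1)*(-5 - 1) - m = 2*(-1)*(-6) - m = 12 - m)
16654 - K(X(-13, -2)) = 16654 - (12 - (9 + 3*(-2))) = 16654 - (12 - (9 - 6)) = 16654 - (12 - 1*3) = 16654 - (12 - 3) = 16654 - 1*9 = 16654 - 9 = 16645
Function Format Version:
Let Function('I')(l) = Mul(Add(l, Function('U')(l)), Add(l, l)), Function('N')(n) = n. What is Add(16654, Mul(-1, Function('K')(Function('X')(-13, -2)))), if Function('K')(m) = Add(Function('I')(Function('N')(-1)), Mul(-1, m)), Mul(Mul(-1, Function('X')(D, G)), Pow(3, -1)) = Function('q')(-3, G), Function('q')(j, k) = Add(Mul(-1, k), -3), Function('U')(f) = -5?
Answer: 16645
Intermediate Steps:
Function('q')(j, k) = Add(-3, Mul(-1, k))
Function('X')(D, G) = Add(9, Mul(3, G)) (Function('X')(D, G) = Mul(-3, Add(-3, Mul(-1, G))) = Add(9, Mul(3, G)))
Function('I')(l) = Mul(2, l, Add(-5, l)) (Function('I')(l) = Mul(Add(l, -5), Add(l, l)) = Mul(Add(-5, l), Mul(2, l)) = Mul(2, l, Add(-5, l)))
Function('K')(m) = Add(12, Mul(-1, m)) (Function('K')(m) = Add(Mul(2, -1, Add(-5, -1)), Mul(-1, m)) = Add(Mul(2, -1, -6), Mul(-1, m)) = Add(12, Mul(-1, m)))
Add(16654, Mul(-1, Function('K')(Function('X')(-13, -2)))) = Add(16654, Mul(-1, Add(12, Mul(-1, Add(9, Mul(3, -2)))))) = Add(16654, Mul(-1, Add(12, Mul(-1, Add(9, -6))))) = Add(16654, Mul(-1, Add(12, Mul(-1, 3)))) = Add(16654, Mul(-1, Add(12, -3))) = Add(16654, Mul(-1, 9)) = Add(16654, -9) = 16645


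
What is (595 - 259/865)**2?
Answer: 264623821056/748225 ≈ 3.5367e+5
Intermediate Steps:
(595 - 259/865)**2 = (514416/865)**2 = 264623821056/748225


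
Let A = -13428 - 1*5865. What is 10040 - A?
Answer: 29333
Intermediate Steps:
A = -19293 (A = -13428 - 5865 = -19293)
10040 - A = 10040 - 1*(-19293) = 10040 + 19293 = 29333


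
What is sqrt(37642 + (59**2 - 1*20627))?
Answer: 4*sqrt(1281) ≈ 143.16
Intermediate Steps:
sqrt(37642 + (59**2 - 1*20627)) = sqrt(37642 + (3481 - 20627)) = sqrt(37642 - 17146) = sqrt(20496) = 4*sqrt(1281)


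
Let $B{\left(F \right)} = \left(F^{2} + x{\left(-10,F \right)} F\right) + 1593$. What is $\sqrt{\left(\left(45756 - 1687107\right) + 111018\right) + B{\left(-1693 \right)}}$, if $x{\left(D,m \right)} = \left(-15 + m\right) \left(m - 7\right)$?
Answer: $i \sqrt{4914457291} \approx 70103.0 i$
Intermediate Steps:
$x{\left(D,m \right)} = \left(-15 + m\right) \left(-7 + m\right)$
$B{\left(F \right)} = 1593 + F^{2} + F \left(105 + F^{2} - 22 F\right)$ ($B{\left(F \right)} = \left(F^{2} + \left(105 + F^{2} - 22 F\right) F\right) + 1593 = \left(F^{2} + F \left(105 + F^{2} - 22 F\right)\right) + 1593 = 1593 + F^{2} + F \left(105 + F^{2} - 22 F\right)$)
$\sqrt{\left(\left(45756 - 1687107\right) + 111018\right) + B{\left(-1693 \right)}} = \sqrt{\left(\left(45756 - 1687107\right) + 111018\right) + \left(1593 + \left(-1693\right)^{3} - 21 \left(-1693\right)^{2} + 105 \left(-1693\right)\right)} = \sqrt{\left(-1641351 + 111018\right) - 4912926958} = \sqrt{-1530333 - 4912926958} = \sqrt{-4914457291} = i \sqrt{4914457291}$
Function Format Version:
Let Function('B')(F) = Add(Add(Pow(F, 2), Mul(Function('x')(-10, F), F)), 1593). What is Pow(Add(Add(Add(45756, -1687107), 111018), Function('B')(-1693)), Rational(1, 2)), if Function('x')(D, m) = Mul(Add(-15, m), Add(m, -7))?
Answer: Mul(I, Pow(4914457291, Rational(1, 2))) ≈ Mul(70103., I)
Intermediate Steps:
Function('x')(D, m) = Mul(Add(-15, m), Add(-7, m))
Function('B')(F) = Add(1593, Pow(F, 2), Mul(F, Add(105, Pow(F, 2), Mul(-22, F)))) (Function('B')(F) = Add(Add(Pow(F, 2), Mul(Add(105, Pow(F, 2), Mul(-22, F)), F)), 1593) = Add(Add(Pow(F, 2), Mul(F, Add(105, Pow(F, 2), Mul(-22, F)))), 1593) = Add(1593, Pow(F, 2), Mul(F, Add(105, Pow(F, 2), Mul(-22, F)))))
Pow(Add(Add(Add(45756, -1687107), 111018), Function('B')(-1693)), Rational(1, 2)) = Pow(Add(Add(Add(45756, -1687107), 111018), Add(1593, Pow(-1693, 3), Mul(-21, Pow(-1693, 2)), Mul(105, -1693))), Rational(1, 2)) = Pow(Add(Add(-1641351, 111018), Add(1593, -4852559557, Mul(-21, 2866249), -177765)), Rational(1, 2)) = Pow(Add(-1530333, Add(1593, -4852559557, -60191229, -177765)), Rational(1, 2)) = Pow(Add(-1530333, -4912926958), Rational(1, 2)) = Pow(-4914457291, Rational(1, 2)) = Mul(I, Pow(4914457291, Rational(1, 2)))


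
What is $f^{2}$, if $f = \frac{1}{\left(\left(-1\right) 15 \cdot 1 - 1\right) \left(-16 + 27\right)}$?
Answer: $\frac{1}{30976} \approx 3.2283 \cdot 10^{-5}$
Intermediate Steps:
$f = - \frac{1}{176}$ ($f = \frac{1}{\left(\left(-15\right) 1 - 1\right) 11} = \frac{1}{\left(-15 - 1\right) 11} = \frac{1}{\left(-16\right) 11} = \frac{1}{-176} = - \frac{1}{176} \approx -0.0056818$)
$f^{2} = \left(- \frac{1}{176}\right)^{2} = \frac{1}{30976}$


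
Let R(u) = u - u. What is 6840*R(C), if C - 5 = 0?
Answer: 0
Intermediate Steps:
C = 5 (C = 5 + 0 = 5)
R(u) = 0
6840*R(C) = 6840*0 = 0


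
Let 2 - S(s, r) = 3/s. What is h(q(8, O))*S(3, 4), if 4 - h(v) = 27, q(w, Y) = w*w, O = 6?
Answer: -23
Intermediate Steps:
q(w, Y) = w²
S(s, r) = 2 - 3/s
h(v) = -23 (h(v) = 4 - 1*27 = 4 - 27 = -23)
h(q(8, O))*S(3, 4) = -23*(2 - 3/3) = -23*(2 - 3*⅓) = -23*(2 - 1) = -23*1 = -23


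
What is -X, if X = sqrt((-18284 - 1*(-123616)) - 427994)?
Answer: -I*sqrt(322662) ≈ -568.03*I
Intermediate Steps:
X = I*sqrt(322662) (X = sqrt((-18284 + 123616) - 427994) = sqrt(105332 - 427994) = sqrt(-322662) = I*sqrt(322662) ≈ 568.03*I)
-X = -I*sqrt(322662)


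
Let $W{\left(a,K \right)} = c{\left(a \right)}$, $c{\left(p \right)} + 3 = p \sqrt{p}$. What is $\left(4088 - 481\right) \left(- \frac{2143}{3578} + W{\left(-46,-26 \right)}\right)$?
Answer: $- \frac{46447339}{3578} - 165922 i \sqrt{46} \approx -12981.0 - 1.1253 \cdot 10^{6} i$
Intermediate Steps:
$c{\left(p \right)} = -3 + p^{\frac{3}{2}}$ ($c{\left(p \right)} = -3 + p \sqrt{p} = -3 + p^{\frac{3}{2}}$)
$W{\left(a,K \right)} = -3 + a^{\frac{3}{2}}$
$\left(4088 - 481\right) \left(- \frac{2143}{3578} + W{\left(-46,-26 \right)}\right) = \left(4088 - 481\right) \left(- \frac{2143}{3578} - \left(3 - \left(-46\right)^{\frac{3}{2}}\right)\right) = 3607 \left(\left(-2143\right) \frac{1}{3578} - \left(3 + 46 i \sqrt{46}\right)\right) = 3607 \left(- \frac{2143}{3578} - \left(3 + 46 i \sqrt{46}\right)\right) = 3607 \left(- \frac{12877}{3578} - 46 i \sqrt{46}\right) = - \frac{46447339}{3578} - 165922 i \sqrt{46}$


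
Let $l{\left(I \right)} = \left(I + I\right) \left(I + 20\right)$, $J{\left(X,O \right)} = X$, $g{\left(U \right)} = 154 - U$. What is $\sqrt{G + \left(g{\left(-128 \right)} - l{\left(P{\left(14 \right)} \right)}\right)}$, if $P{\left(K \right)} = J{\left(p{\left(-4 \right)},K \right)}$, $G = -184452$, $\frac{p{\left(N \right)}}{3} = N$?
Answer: $3 i \sqrt{20442} \approx 428.93 i$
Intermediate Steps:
$p{\left(N \right)} = 3 N$
$P{\left(K \right)} = -12$ ($P{\left(K \right)} = 3 \left(-4\right) = -12$)
$l{\left(I \right)} = 2 I \left(20 + I\right)$
$\sqrt{G + \left(g{\left(-128 \right)} - l{\left(P{\left(14 \right)} \right)}\right)} = \sqrt{-184452 + \left(\left(154 - -128\right) - 2 \left(-12\right) \left(20 - 12\right)\right)} = \sqrt{-184452 + \left(\left(154 + 128\right) - 2 \left(-12\right) 8\right)} = \sqrt{-184452 + \left(282 - -192\right)} = \sqrt{-184452 + \left(282 + 192\right)} = \sqrt{-184452 + 474} = \sqrt{-183978} = 3 i \sqrt{20442}$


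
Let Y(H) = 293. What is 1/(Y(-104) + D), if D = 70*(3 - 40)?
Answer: -1/2297 ≈ -0.00043535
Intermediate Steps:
D = -2590 (D = 70*(-37) = -2590)
1/(Y(-104) + D) = 1/(293 - 2590) = 1/(-2297) = -1/2297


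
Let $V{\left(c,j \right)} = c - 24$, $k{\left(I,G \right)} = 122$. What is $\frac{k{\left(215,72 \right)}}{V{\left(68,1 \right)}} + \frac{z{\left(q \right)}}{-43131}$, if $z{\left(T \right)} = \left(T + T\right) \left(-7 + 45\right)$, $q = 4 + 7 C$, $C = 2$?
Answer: $\frac{7165}{2614} \approx 2.741$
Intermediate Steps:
$q = 18$ ($q = 4 + 7 \cdot 2 = 4 + 14 = 18$)
$V{\left(c,j \right)} = -24 + c$
$z{\left(T \right)} = 76 T$ ($z{\left(T \right)} = 2 T 38 = 76 T$)
$\frac{k{\left(215,72 \right)}}{V{\left(68,1 \right)}} + \frac{z{\left(q \right)}}{-43131} = \frac{122}{-24 + 68} + \frac{76 \cdot 18}{-43131} = \frac{122}{44} + 1368 \left(- \frac{1}{43131}\right) = 122 \cdot \frac{1}{44} - \frac{456}{14377} = \frac{61}{22} - \frac{456}{14377} = \frac{7165}{2614}$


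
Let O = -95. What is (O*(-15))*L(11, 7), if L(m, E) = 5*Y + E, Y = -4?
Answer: -18525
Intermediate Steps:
L(m, E) = -20 + E (L(m, E) = 5*(-4) + E = -20 + E)
(O*(-15))*L(11, 7) = (-95*(-15))*(-20 + 7) = 1425*(-13) = -18525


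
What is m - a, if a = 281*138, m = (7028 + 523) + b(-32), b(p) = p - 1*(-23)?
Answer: -31236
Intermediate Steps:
b(p) = 23 + p (b(p) = p + 23 = 23 + p)
m = 7542 (m = (7028 + 523) + (23 - 32) = 7551 - 9 = 7542)
a = 38778
m - a = 7542 - 1*38778 = 7542 - 38778 = -31236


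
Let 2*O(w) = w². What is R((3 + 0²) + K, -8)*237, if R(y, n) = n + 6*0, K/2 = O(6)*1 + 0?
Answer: -1896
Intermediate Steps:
O(w) = w²/2
K = 36 (K = 2*(((½)*6²)*1 + 0) = 2*(((½)*36)*1 + 0) = 2*(18*1 + 0) = 2*(18 + 0) = 2*18 = 36)
R(y, n) = n (R(y, n) = n + 0 = n)
R((3 + 0²) + K, -8)*237 = -8*237 = -1896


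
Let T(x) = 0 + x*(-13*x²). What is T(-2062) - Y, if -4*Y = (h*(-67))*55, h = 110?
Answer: 227949657853/2 ≈ 1.1397e+11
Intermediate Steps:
T(x) = -13*x³ (T(x) = 0 - 13*x³ = -13*x³)
Y = 202675/2 (Y = -110*(-67)*55/4 = -(-3685)*55/2 = -¼*(-405350) = 202675/2 ≈ 1.0134e+5)
T(-2062) - Y = -13*(-2062)³ - 1*202675/2 = -13*(-8767302328) - 202675/2 = 113974930264 - 202675/2 = 227949657853/2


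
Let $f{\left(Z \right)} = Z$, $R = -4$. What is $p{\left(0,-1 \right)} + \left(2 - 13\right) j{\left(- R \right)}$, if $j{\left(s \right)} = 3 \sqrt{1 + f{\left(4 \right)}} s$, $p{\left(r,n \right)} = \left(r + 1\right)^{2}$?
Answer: $1 - 132 \sqrt{5} \approx -294.16$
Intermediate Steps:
$p{\left(r,n \right)} = \left(1 + r\right)^{2}$
$j{\left(s \right)} = 3 s \sqrt{5}$ ($j{\left(s \right)} = 3 \sqrt{1 + 4} s = 3 \sqrt{5} s = 3 s \sqrt{5}$)
$p{\left(0,-1 \right)} + \left(2 - 13\right) j{\left(- R \right)} = \left(1 + 0\right)^{2} + \left(2 - 13\right) 3 \left(\left(-1\right) \left(-4\right)\right) \sqrt{5} = 1^{2} - 11 \cdot 3 \cdot 4 \sqrt{5} = 1 - 11 \cdot 12 \sqrt{5} = 1 - 132 \sqrt{5}$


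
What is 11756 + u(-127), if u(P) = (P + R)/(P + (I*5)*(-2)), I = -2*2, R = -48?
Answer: 1022947/87 ≈ 11758.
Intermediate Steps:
I = -4
u(P) = (-48 + P)/(40 + P) (u(P) = (P - 48)/(P - 4*5*(-2)) = (-48 + P)/(P - 20*(-2)) = (-48 + P)/(P + 40) = (-48 + P)/(40 + P))
11756 + u(-127) = 11756 + (-48 - 127)/(40 - 127) = 11756 - 175/(-87) = 11756 - 1/87*(-175) = 11756 + 175/87 = 1022947/87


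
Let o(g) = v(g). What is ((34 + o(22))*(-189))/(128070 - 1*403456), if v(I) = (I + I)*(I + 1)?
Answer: 98847/137693 ≈ 0.71788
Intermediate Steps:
v(I) = 2*I*(1 + I) (v(I) = (2*I)*(1 + I) = 2*I*(1 + I))
o(g) = 2*g*(1 + g)
((34 + o(22))*(-189))/(128070 - 1*403456) = ((34 + 2*22*(1 + 22))*(-189))/(128070 - 1*403456) = ((34 + 2*22*23)*(-189))/(128070 - 403456) = ((34 + 1012)*(-189))/(-275386) = (1046*(-189))*(-1/275386) = -197694*(-1/275386) = 98847/137693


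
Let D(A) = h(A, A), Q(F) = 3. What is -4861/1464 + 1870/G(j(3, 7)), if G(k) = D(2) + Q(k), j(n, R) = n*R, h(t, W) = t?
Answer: 542675/1464 ≈ 370.68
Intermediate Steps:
D(A) = A
j(n, R) = R*n
G(k) = 5 (G(k) = 2 + 3 = 5)
-4861/1464 + 1870/G(j(3, 7)) = -4861/1464 + 1870/5 = -4861*1/1464 + 1870*(⅕) = -4861/1464 + 374 = 542675/1464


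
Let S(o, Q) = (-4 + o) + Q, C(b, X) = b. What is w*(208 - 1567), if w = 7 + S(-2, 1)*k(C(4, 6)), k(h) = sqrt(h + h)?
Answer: -9513 + 13590*sqrt(2) ≈ 9706.2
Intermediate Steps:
S(o, Q) = -4 + Q + o
k(h) = sqrt(2)*sqrt(h) (k(h) = sqrt(2*h) = sqrt(2)*sqrt(h))
w = 7 - 10*sqrt(2) (w = 7 + (-4 + 1 - 2)*(sqrt(2)*sqrt(4)) = 7 - 5*sqrt(2)*2 = 7 - 10*sqrt(2) ≈ -7.1421)
w*(208 - 1567) = (7 - 10*sqrt(2))*(208 - 1567) = (7 - 10*sqrt(2))*(-1359) = -9513 + 13590*sqrt(2)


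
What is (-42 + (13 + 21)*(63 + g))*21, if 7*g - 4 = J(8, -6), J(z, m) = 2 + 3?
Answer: 45018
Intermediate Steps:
J(z, m) = 5
g = 9/7 (g = 4/7 + (⅐)*5 = 4/7 + 5/7 = 9/7 ≈ 1.2857)
(-42 + (13 + 21)*(63 + g))*21 = (-42 + (13 + 21)*(63 + 9/7))*21 = (-42 + 34*(450/7))*21 = (-42 + 15300/7)*21 = (15006/7)*21 = 45018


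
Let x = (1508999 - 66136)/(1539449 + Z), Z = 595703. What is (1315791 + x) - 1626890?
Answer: -664242209185/2135152 ≈ -3.1110e+5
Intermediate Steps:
x = 1442863/2135152 (x = (1508999 - 66136)/(1539449 + 595703) = 1442863/2135152 ≈ 0.67577)
(1315791 + x) - 1626890 = (1315791 + 1442863/2135152) - 1626890 = 2809415228095/2135152 - 1626890 = -664242209185/2135152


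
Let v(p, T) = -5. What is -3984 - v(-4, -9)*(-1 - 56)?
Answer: -4269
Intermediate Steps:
-3984 - v(-4, -9)*(-1 - 56) = -3984 - (-5)*(-1 - 56) = -3984 - (-5)*(-57) = -3984 - 1*285 = -3984 - 285 = -4269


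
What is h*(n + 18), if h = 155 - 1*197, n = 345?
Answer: -15246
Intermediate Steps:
h = -42 (h = 155 - 197 = -42)
h*(n + 18) = -42*(345 + 18) = -42*363 = -15246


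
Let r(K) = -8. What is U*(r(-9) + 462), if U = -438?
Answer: -198852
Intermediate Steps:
U*(r(-9) + 462) = -438*(-8 + 462) = -438*454 = -198852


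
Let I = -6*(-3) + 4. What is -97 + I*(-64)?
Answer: -1505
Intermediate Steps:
I = 22 (I = 18 + 4 = 22)
-97 + I*(-64) = -97 + 22*(-64) = -97 - 1408 = -1505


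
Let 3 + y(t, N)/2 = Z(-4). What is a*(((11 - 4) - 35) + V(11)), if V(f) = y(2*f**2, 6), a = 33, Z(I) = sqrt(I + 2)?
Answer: -1122 + 66*I*sqrt(2) ≈ -1122.0 + 93.338*I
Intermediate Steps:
Z(I) = sqrt(2 + I)
y(t, N) = -6 + 2*I*sqrt(2) (y(t, N) = -6 + 2*sqrt(2 - 4) = -6 + 2*sqrt(-2) = -6 + 2*(I*sqrt(2)) = -6 + 2*I*sqrt(2))
V(f) = -6 + 2*I*sqrt(2)
a*(((11 - 4) - 35) + V(11)) = 33*(((11 - 4) - 35) + (-6 + 2*I*sqrt(2))) = 33*((7 - 35) + (-6 + 2*I*sqrt(2))) = 33*(-28 + (-6 + 2*I*sqrt(2))) = 33*(-34 + 2*I*sqrt(2)) = -1122 + 66*I*sqrt(2)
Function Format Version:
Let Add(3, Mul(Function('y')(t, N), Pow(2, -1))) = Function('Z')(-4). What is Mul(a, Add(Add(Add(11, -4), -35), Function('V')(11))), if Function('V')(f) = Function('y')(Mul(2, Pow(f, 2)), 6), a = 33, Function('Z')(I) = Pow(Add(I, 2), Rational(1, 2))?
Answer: Add(-1122, Mul(66, I, Pow(2, Rational(1, 2)))) ≈ Add(-1122.0, Mul(93.338, I))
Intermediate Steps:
Function('Z')(I) = Pow(Add(2, I), Rational(1, 2))
Function('y')(t, N) = Add(-6, Mul(2, I, Pow(2, Rational(1, 2)))) (Function('y')(t, N) = Add(-6, Mul(2, Pow(Add(2, -4), Rational(1, 2)))) = Add(-6, Mul(2, Pow(-2, Rational(1, 2)))) = Add(-6, Mul(2, Mul(I, Pow(2, Rational(1, 2))))) = Add(-6, Mul(2, I, Pow(2, Rational(1, 2)))))
Function('V')(f) = Add(-6, Mul(2, I, Pow(2, Rational(1, 2))))
Mul(a, Add(Add(Add(11, -4), -35), Function('V')(11))) = Mul(33, Add(Add(Add(11, -4), -35), Add(-6, Mul(2, I, Pow(2, Rational(1, 2)))))) = Mul(33, Add(Add(7, -35), Add(-6, Mul(2, I, Pow(2, Rational(1, 2)))))) = Mul(33, Add(-28, Add(-6, Mul(2, I, Pow(2, Rational(1, 2)))))) = Mul(33, Add(-34, Mul(2, I, Pow(2, Rational(1, 2))))) = Add(-1122, Mul(66, I, Pow(2, Rational(1, 2))))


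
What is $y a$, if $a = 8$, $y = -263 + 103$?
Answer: $-1280$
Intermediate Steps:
$y = -160$
$y a = \left(-160\right) 8 = -1280$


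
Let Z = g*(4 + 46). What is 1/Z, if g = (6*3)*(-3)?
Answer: -1/2700 ≈ -0.00037037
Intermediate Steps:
g = -54 (g = 18*(-3) = -54)
Z = -2700 (Z = -54*(4 + 46) = -54*50 = -2700)
1/Z = 1/(-2700) = -1/2700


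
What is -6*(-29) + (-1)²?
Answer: 175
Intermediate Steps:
-6*(-29) + (-1)² = 174 + 1 = 175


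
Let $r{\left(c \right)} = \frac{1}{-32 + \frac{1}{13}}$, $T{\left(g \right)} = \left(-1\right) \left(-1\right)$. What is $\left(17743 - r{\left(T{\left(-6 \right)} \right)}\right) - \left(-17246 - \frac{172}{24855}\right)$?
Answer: $\frac{72181161284}{2062965} \approx 34989.0$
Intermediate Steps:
$T{\left(g \right)} = 1$
$r{\left(c \right)} = - \frac{13}{415}$ ($r{\left(c \right)} = \frac{1}{-32 + \frac{1}{13}} = \frac{1}{- \frac{415}{13}} = - \frac{13}{415}$)
$\left(17743 - r{\left(T{\left(-6 \right)} \right)}\right) - \left(-17246 - \frac{172}{24855}\right) = \left(17743 - - \frac{13}{415}\right) - \left(-17246 - \frac{172}{24855}\right) = \left(17743 + \frac{13}{415}\right) - \left(-17246 - \frac{172}{24855}\right) = \frac{7363358}{415} - \left(-17246 - \frac{172}{24855}\right) = \frac{7363358}{415} - - \frac{428649502}{24855} = \frac{7363358}{415} + \frac{428649502}{24855} = \frac{72181161284}{2062965}$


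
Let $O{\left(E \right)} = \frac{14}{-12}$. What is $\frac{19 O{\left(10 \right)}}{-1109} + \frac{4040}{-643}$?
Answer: $- \frac{26796641}{4278522} \approx -6.2631$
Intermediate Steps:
$O{\left(E \right)} = - \frac{7}{6}$ ($O{\left(E \right)} = 14 \left(- \frac{1}{12}\right) = - \frac{7}{6}$)
$\frac{19 O{\left(10 \right)}}{-1109} + \frac{4040}{-643} = \frac{19 \left(- \frac{7}{6}\right)}{-1109} + \frac{4040}{-643} = \left(- \frac{133}{6}\right) \left(- \frac{1}{1109}\right) + 4040 \left(- \frac{1}{643}\right) = \frac{133}{6654} - \frac{4040}{643} = - \frac{26796641}{4278522}$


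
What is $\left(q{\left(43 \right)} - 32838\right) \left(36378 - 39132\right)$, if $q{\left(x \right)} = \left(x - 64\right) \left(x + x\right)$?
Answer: $95409576$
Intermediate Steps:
$q{\left(x \right)} = 2 x \left(-64 + x\right)$ ($q{\left(x \right)} = \left(-64 + x\right) 2 x = 2 x \left(-64 + x\right)$)
$\left(q{\left(43 \right)} - 32838\right) \left(36378 - 39132\right) = \left(2 \cdot 43 \left(-64 + 43\right) - 32838\right) \left(36378 - 39132\right) = \left(2 \cdot 43 \left(-21\right) - 32838\right) \left(-2754\right) = \left(-1806 - 32838\right) \left(-2754\right) = \left(-34644\right) \left(-2754\right) = 95409576$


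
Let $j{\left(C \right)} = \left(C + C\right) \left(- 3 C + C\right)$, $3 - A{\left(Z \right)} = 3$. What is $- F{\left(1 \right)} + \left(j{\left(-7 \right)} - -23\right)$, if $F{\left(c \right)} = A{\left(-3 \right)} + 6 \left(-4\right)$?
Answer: $-149$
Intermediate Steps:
$A{\left(Z \right)} = 0$ ($A{\left(Z \right)} = 3 - 3 = 0$)
$j{\left(C \right)} = - 4 C^{2}$ ($j{\left(C \right)} = 2 C \left(- 2 C\right) = - 4 C^{2}$)
$F{\left(c \right)} = -24$ ($F{\left(c \right)} = 0 + 6 \left(-4\right) = 0 - 24 = -24$)
$- F{\left(1 \right)} + \left(j{\left(-7 \right)} - -23\right) = \left(-1\right) \left(-24\right) - \left(-23 + 4 \left(-7\right)^{2}\right) = 24 + \left(\left(-4\right) 49 + 23\right) = 24 + \left(-196 + 23\right) = 24 - 173 = -149$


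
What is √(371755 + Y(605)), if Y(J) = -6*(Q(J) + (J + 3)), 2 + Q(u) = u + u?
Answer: √360859 ≈ 600.72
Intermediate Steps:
Q(u) = -2 + 2*u (Q(u) = -2 + (u + u) = -2 + 2*u)
Y(J) = -6 - 18*J (Y(J) = -6*((-2 + 2*J) + (J + 3)) = -6*((-2 + 2*J) + (3 + J)) = -6*(1 + 3*J) = -6 - 18*J)
√(371755 + Y(605)) = √(371755 + (-6 - 18*605)) = √(371755 + (-6 - 10890)) = √(371755 - 10896) = √360859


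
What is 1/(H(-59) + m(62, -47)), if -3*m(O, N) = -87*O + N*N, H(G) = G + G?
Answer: 3/2831 ≈ 0.0010597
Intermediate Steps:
H(G) = 2*G
m(O, N) = 29*O - N**2/3 (m(O, N) = -(-87*O + N*N)/3 = -(-87*O + N**2)/3 = -(N**2 - 87*O)/3 = 29*O - N**2/3)
1/(H(-59) + m(62, -47)) = 1/(2*(-59) + (29*62 - 1/3*(-47)**2)) = 1/(-118 + (1798 - 1/3*2209)) = 1/(-118 + (1798 - 2209/3)) = 1/(-118 + 3185/3) = 1/(2831/3) = 3/2831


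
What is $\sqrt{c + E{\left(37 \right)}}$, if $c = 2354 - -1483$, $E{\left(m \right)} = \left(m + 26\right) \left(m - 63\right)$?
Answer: $\sqrt{2199} \approx 46.893$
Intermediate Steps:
$E{\left(m \right)} = \left(-63 + m\right) \left(26 + m\right)$ ($E{\left(m \right)} = \left(26 + m\right) \left(-63 + m\right) = \left(-63 + m\right) \left(26 + m\right)$)
$c = 3837$ ($c = 2354 + 1483 = 3837$)
$\sqrt{c + E{\left(37 \right)}} = \sqrt{3837 - \left(3007 - 1369\right)} = \sqrt{3837 - 1638} = \sqrt{2199}$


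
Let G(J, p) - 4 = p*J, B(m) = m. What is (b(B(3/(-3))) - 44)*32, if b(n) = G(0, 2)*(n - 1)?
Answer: -1664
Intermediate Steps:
G(J, p) = 4 + J*p (G(J, p) = 4 + p*J = 4 + J*p)
b(n) = -4 + 4*n (b(n) = (4 + 0*2)*(n - 1) = (4 + 0)*(-1 + n) = 4*(-1 + n) = -4 + 4*n)
(b(B(3/(-3))) - 44)*32 = ((-4 + 4*(3/(-3))) - 44)*32 = ((-4 + 4*(3*(-⅓))) - 44)*32 = ((-4 + 4*(-1)) - 44)*32 = ((-4 - 4) - 44)*32 = (-8 - 44)*32 = -52*32 = -1664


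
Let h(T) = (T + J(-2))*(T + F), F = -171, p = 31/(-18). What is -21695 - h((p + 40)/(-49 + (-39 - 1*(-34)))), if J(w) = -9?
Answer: -22072133617/944784 ≈ -23362.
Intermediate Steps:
p = -31/18 (p = 31*(-1/18) = -31/18 ≈ -1.7222)
h(T) = (-171 + T)*(-9 + T) (h(T) = (T - 9)*(T - 171) = (-9 + T)*(-171 + T) = (-171 + T)*(-9 + T))
-21695 - h((p + 40)/(-49 + (-39 - 1*(-34)))) = -21695 - (1539 + ((-31/18 + 40)/(-49 + (-39 - 1*(-34))))² - 180*(-31/18 + 40)/(-49 + (-39 - 1*(-34)))) = -21695 - (1539 + (689/(18*(-49 + (-39 + 34))))² - 6890/(-49 + (-39 + 34))) = -21695 - (1539 + (689/(18*(-49 - 5)))² - 6890/(-49 - 5)) = -21695 - (1539 + ((689/18)/(-54))² - 6890/(-54)) = -21695 - (1539 + ((689/18)*(-1/54))² - 6890*(-1)/54) = -21695 - (1539 + (-689/972)² - 180*(-689/972)) = -21695 - (1539 + 474721/944784 + 3445/27) = -21695 - 1*1575044737/944784 = -21695 - 1575044737/944784 = -22072133617/944784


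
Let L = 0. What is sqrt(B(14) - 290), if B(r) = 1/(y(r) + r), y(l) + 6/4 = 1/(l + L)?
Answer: I*sqrt(561286)/44 ≈ 17.027*I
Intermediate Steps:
y(l) = -3/2 + 1/l (y(l) = -3/2 + 1/(l + 0) = -3/2 + 1/l)
B(r) = 1/(-3/2 + r + 1/r) (B(r) = 1/((-3/2 + 1/r) + r) = 1/(-3/2 + r + 1/r))
sqrt(B(14) - 290) = sqrt(2*14/(2 - 3*14 + 2*14**2) - 290) = sqrt(2*14/(2 - 42 + 2*196) - 290) = sqrt(2*14/(2 - 42 + 392) - 290) = sqrt(2*14/352 - 290) = sqrt(2*14*(1/352) - 290) = sqrt(7/88 - 290) = sqrt(-25513/88) = I*sqrt(561286)/44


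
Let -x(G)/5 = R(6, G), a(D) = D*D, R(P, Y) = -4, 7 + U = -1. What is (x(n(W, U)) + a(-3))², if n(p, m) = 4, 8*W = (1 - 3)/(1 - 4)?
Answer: 841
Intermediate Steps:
U = -8 (U = -7 - 1 = -8)
W = 1/12 (W = ((1 - 3)/(1 - 4))/8 = (-2/(-3))/8 = (-2*(-⅓))/8 = (⅛)*(⅔) = 1/12 ≈ 0.083333)
a(D) = D²
x(G) = 20 (x(G) = -5*(-4) = 20)
(x(n(W, U)) + a(-3))² = (20 + (-3)²)² = (20 + 9)² = 29² = 841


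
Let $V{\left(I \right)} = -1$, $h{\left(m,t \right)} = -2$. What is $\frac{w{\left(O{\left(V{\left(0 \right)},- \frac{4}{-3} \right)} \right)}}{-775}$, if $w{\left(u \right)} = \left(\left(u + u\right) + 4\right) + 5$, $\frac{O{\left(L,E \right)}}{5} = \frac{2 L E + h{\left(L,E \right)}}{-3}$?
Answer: $- \frac{221}{6975} \approx -0.031685$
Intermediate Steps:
$O{\left(L,E \right)} = \frac{10}{3} - \frac{10 E L}{3}$ ($O{\left(L,E \right)} = 5 \frac{2 L E - 2}{-3} = 5 \left(2 E L - 2\right) \left(- \frac{1}{3}\right) = 5 \left(-2 + 2 E L\right) \left(- \frac{1}{3}\right) = 5 \left(\frac{2}{3} - \frac{2 E L}{3}\right) = \frac{10}{3} - \frac{10 E L}{3}$)
$w{\left(u \right)} = 9 + 2 u$ ($w{\left(u \right)} = \left(2 u + 4\right) + 5 = \left(4 + 2 u\right) + 5 = 9 + 2 u$)
$\frac{w{\left(O{\left(V{\left(0 \right)},- \frac{4}{-3} \right)} \right)}}{-775} = \frac{9 + 2 \left(\frac{10}{3} - \frac{10}{3} \left(- \frac{4}{-3}\right) \left(-1\right)\right)}{-775} = \left(9 + 2 \left(\frac{10}{3} - \frac{10}{3} \left(\left(-4\right) \left(- \frac{1}{3}\right)\right) \left(-1\right)\right)\right) \left(- \frac{1}{775}\right) = \left(9 + 2 \left(\frac{10}{3} - \frac{40}{9} \left(-1\right)\right)\right) \left(- \frac{1}{775}\right) = \left(9 + 2 \left(\frac{10}{3} + \frac{40}{9}\right)\right) \left(- \frac{1}{775}\right) = \left(9 + 2 \cdot \frac{70}{9}\right) \left(- \frac{1}{775}\right) = \left(9 + \frac{140}{9}\right) \left(- \frac{1}{775}\right) = \frac{221}{9} \left(- \frac{1}{775}\right) = - \frac{221}{6975}$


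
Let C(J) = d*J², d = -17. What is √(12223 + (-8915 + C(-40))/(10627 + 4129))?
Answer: √692220977/238 ≈ 110.55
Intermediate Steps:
C(J) = -17*J²
√(12223 + (-8915 + C(-40))/(10627 + 4129)) = √(12223 + (-8915 - 17*(-40)²)/(10627 + 4129)) = √(12223 + (-8915 - 17*1600)/14756) = √(12223 + (-8915 - 27200)*(1/14756)) = √(12223 - 36115*1/14756) = √(12223 - 1165/476) = √(5816983/476) = √692220977/238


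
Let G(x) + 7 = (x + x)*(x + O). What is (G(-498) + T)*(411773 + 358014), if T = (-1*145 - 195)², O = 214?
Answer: 306727018659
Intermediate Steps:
G(x) = -7 + 2*x*(214 + x) (G(x) = -7 + (x + x)*(x + 214) = -7 + (2*x)*(214 + x) = -7 + 2*x*(214 + x))
T = 115600 (T = (-145 - 195)² = (-340)² = 115600)
(G(-498) + T)*(411773 + 358014) = ((-7 + 2*(-498)² + 428*(-498)) + 115600)*(411773 + 358014) = ((-7 + 2*248004 - 213144) + 115600)*769787 = ((-7 + 496008 - 213144) + 115600)*769787 = (282857 + 115600)*769787 = 398457*769787 = 306727018659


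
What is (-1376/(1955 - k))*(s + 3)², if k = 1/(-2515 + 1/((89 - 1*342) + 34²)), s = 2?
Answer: -78123913600/4439891923 ≈ -17.596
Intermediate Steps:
k = -903/2271044 (k = 1/(-2515 + 1/((89 - 342) + 1156)) = 1/(-2515 + 1/(-253 + 1156)) = 1/(-2515 + 1/903) = 1/(-2271044/903) = -903/2271044 ≈ -0.00039761)
(-1376/(1955 - k))*(s + 3)² = (-1376/(1955 - 1*(-903/2271044)))*(2 + 3)² = -1376/(1955 + 903/2271044)*5² = -1376/4439891923/2271044*25 = -1376*2271044/4439891923*25 = -3124956544/4439891923*25 = -78123913600/4439891923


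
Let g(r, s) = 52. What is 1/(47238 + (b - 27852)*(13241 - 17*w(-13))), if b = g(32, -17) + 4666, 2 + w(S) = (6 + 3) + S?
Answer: -1/308629724 ≈ -3.2401e-9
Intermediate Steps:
w(S) = 7 + S (w(S) = -2 + ((6 + 3) + S) = -2 + (9 + S) = 7 + S)
b = 4718 (b = 52 + 4666 = 4718)
1/(47238 + (b - 27852)*(13241 - 17*w(-13))) = 1/(47238 + (4718 - 27852)*(13241 - 17*(7 - 13))) = 1/(47238 - 23134*(13241 - 17*(-6))) = 1/(47238 - 23134*(13241 + 102)) = 1/(47238 - 23134*13343) = 1/(47238 - 308676962) = 1/(-308629724) = -1/308629724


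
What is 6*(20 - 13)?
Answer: 42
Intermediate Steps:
6*(20 - 13) = 6*7 = 42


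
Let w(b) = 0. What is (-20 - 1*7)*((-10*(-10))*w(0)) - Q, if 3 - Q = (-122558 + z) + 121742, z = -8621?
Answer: -9440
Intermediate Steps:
Q = 9440 (Q = 3 - ((-122558 - 8621) + 121742) = 3 - (-131179 + 121742) = 3 - 1*(-9437) = 3 + 9437 = 9440)
(-20 - 1*7)*((-10*(-10))*w(0)) - Q = (-20 - 1*7)*(-10*(-10)*0) - 1*9440 = (-20 - 7)*(100*0) - 9440 = -27*0 - 9440 = 0 - 9440 = -9440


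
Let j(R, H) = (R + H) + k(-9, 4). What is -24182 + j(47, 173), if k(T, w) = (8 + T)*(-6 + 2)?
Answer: -23958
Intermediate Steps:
k(T, w) = -32 - 4*T (k(T, w) = (8 + T)*(-4) = -32 - 4*T)
j(R, H) = 4 + H + R (j(R, H) = (R + H) + (-32 - 4*(-9)) = (H + R) + (-32 + 36) = (H + R) + 4 = 4 + H + R)
-24182 + j(47, 173) = -24182 + (4 + 173 + 47) = -24182 + 224 = -23958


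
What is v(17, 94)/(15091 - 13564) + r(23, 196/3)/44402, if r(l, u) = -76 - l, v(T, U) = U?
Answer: 4022615/67801854 ≈ 0.059329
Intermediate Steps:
v(17, 94)/(15091 - 13564) + r(23, 196/3)/44402 = 94/(15091 - 13564) + (-76 - 1*23)/44402 = 94/1527 + (-76 - 23)*(1/44402) = 94*(1/1527) - 99*1/44402 = 94/1527 - 99/44402 = 4022615/67801854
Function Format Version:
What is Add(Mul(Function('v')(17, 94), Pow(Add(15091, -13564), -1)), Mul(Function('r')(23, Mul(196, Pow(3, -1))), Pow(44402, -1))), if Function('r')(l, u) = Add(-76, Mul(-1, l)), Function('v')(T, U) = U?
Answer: Rational(4022615, 67801854) ≈ 0.059329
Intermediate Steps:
Add(Mul(Function('v')(17, 94), Pow(Add(15091, -13564), -1)), Mul(Function('r')(23, Mul(196, Pow(3, -1))), Pow(44402, -1))) = Add(Mul(94, Pow(Add(15091, -13564), -1)), Mul(Add(-76, Mul(-1, 23)), Pow(44402, -1))) = Add(Mul(94, Pow(1527, -1)), Mul(Add(-76, -23), Rational(1, 44402))) = Add(Mul(94, Rational(1, 1527)), Mul(-99, Rational(1, 44402))) = Add(Rational(94, 1527), Rational(-99, 44402)) = Rational(4022615, 67801854)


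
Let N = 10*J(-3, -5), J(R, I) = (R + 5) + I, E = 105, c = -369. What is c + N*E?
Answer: -3519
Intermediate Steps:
J(R, I) = 5 + I + R (J(R, I) = (5 + R) + I = 5 + I + R)
N = -30 (N = 10*(5 - 5 - 3) = 10*(-3) = -30)
c + N*E = -369 - 30*105 = -369 - 3150 = -3519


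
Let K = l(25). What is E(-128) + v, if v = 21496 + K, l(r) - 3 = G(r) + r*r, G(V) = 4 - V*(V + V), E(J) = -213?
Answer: 20665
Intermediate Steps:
G(V) = 4 - 2*V**2 (G(V) = 4 - V*2*V = 4 - 2*V**2)
l(r) = 7 - r**2 (l(r) = 3 + ((4 - 2*r**2) + r*r) = 3 + ((4 - 2*r**2) + r**2) = 3 + (4 - r**2) = 7 - r**2)
K = -618 (K = 7 - 1*25**2 = 7 - 1*625 = 7 - 625 = -618)
v = 20878 (v = 21496 - 618 = 20878)
E(-128) + v = -213 + 20878 = 20665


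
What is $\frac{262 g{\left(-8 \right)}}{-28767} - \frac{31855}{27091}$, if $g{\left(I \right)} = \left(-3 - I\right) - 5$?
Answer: $- \frac{31855}{27091} \approx -1.1759$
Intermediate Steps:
$g{\left(I \right)} = -8 - I$ ($g{\left(I \right)} = \left(-3 - I\right) - 5 = -8 - I$)
$\frac{262 g{\left(-8 \right)}}{-28767} - \frac{31855}{27091} = \frac{262 \left(-8 - -8\right)}{-28767} - \frac{31855}{27091} = 262 \left(-8 + 8\right) \left(- \frac{1}{28767}\right) - \frac{31855}{27091} = 262 \cdot 0 \left(- \frac{1}{28767}\right) - \frac{31855}{27091} = 0 \left(- \frac{1}{28767}\right) - \frac{31855}{27091} = 0 - \frac{31855}{27091} = - \frac{31855}{27091}$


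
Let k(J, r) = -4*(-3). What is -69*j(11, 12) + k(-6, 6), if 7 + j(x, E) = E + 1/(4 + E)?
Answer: -5397/16 ≈ -337.31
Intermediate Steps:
k(J, r) = 12
j(x, E) = -7 + E + 1/(4 + E) (j(x, E) = -7 + (E + 1/(4 + E)) = -7 + E + 1/(4 + E))
-69*j(11, 12) + k(-6, 6) = -69*(-27 + 12² - 3*12)/(4 + 12) + 12 = -69*(-27 + 144 - 36)/16 + 12 = -69*81/16 + 12 = -5589/16 + 12 = -5397/16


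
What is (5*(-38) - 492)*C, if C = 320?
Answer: -218240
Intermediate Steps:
(5*(-38) - 492)*C = (5*(-38) - 492)*320 = (-190 - 492)*320 = -682*320 = -218240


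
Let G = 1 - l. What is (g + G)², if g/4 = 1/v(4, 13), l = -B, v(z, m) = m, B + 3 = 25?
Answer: 91809/169 ≈ 543.25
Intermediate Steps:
B = 22 (B = -3 + 25 = 22)
l = -22 (l = -1*22 = -22)
g = 4/13 ≈ 0.30769
G = 23 (G = 1 - 1*(-22) = 1 + 22 = 23)
(g + G)² = (4/13 + 23)² = (303/13)² = 91809/169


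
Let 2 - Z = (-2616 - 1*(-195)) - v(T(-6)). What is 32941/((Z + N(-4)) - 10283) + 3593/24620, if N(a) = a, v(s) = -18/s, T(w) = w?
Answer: -782762847/193537820 ≈ -4.0445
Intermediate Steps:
Z = 2426 (Z = 2 - ((-2616 - 1*(-195)) - (-18)/(-6)) = 2 - ((-2616 + 195) - (-18)*(-1)/6) = 2 - (-2421 - 1*3) = 2 - (-2421 - 3) = 2 - 1*(-2424) = 2 + 2424 = 2426)
32941/((Z + N(-4)) - 10283) + 3593/24620 = 32941/((2426 - 4) - 10283) + 3593/24620 = 32941/(2422 - 10283) + 3593*(1/24620) = 32941/(-7861) + 3593/24620 = 32941*(-1/7861) + 3593/24620 = -32941/7861 + 3593/24620 = -782762847/193537820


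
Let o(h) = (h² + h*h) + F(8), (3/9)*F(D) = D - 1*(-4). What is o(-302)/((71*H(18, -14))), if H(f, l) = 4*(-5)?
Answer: -45611/355 ≈ -128.48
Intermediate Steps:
F(D) = 12 + 3*D (F(D) = 3*(D - 1*(-4)) = 3*(D + 4) = 3*(4 + D) = 12 + 3*D)
H(f, l) = -20
o(h) = 36 + 2*h² (o(h) = (h² + h*h) + (12 + 3*8) = (h² + h²) + (12 + 24) = 2*h² + 36 = 36 + 2*h²)
o(-302)/((71*H(18, -14))) = (36 + 2*(-302)²)/((71*(-20))) = (36 + 2*91204)/(-1420) = (36 + 182408)*(-1/1420) = 182444*(-1/1420) = -45611/355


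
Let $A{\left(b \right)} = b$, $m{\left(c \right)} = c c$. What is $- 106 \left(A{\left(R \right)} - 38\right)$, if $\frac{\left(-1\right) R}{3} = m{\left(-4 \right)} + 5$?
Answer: $10706$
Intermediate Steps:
$m{\left(c \right)} = c^{2}$
$R = -63$ ($R = - 3 \left(\left(-4\right)^{2} + 5\right) = - 3 \left(16 + 5\right) = \left(-3\right) 21 = -63$)
$- 106 \left(A{\left(R \right)} - 38\right) = - 106 \left(-63 - 38\right) = \left(-106\right) \left(-101\right) = 10706$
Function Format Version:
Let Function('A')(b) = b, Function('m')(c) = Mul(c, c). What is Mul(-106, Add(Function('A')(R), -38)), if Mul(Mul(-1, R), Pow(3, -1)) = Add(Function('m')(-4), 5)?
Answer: 10706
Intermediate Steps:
Function('m')(c) = Pow(c, 2)
R = -63 (R = Mul(-3, Add(Pow(-4, 2), 5)) = Mul(-3, Add(16, 5)) = Mul(-3, 21) = -63)
Mul(-106, Add(Function('A')(R), -38)) = Mul(-106, Add(-63, -38)) = Mul(-106, -101) = 10706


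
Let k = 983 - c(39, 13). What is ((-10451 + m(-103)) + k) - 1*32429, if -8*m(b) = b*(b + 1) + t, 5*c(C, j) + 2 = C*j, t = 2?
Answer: -86623/2 ≈ -43312.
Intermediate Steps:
c(C, j) = -⅖ + C*j/5 (c(C, j) = -⅖ + (C*j)/5 = -⅖ + C*j/5)
k = 882 (k = 983 - (-⅖ + (⅕)*39*13) = 983 - (-⅖ + 507/5) = 983 - 1*101 = 983 - 101 = 882)
m(b) = -¼ - b*(1 + b)/8 (m(b) = -(b*(b + 1) + 2)/8 = -(b*(1 + b) + 2)/8 = -(2 + b*(1 + b))/8 = -¼ - b*(1 + b)/8)
((-10451 + m(-103)) + k) - 1*32429 = ((-10451 + (-¼ - ⅛*(-103) - ⅛*(-103)²)) + 882) - 1*32429 = ((-10451 + (-¼ + 103/8 - ⅛*10609)) + 882) - 32429 = ((-10451 + (-¼ + 103/8 - 10609/8)) + 882) - 32429 = ((-10451 - 2627/2) + 882) - 32429 = (-23529/2 + 882) - 32429 = -21765/2 - 32429 = -86623/2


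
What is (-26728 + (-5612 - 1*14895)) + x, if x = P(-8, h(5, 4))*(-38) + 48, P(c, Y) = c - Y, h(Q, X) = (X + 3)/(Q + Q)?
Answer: -234282/5 ≈ -46856.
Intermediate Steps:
h(Q, X) = (3 + X)/(2*Q) (h(Q, X) = (3 + X)/((2*Q)) = (3 + X)*(1/(2*Q)) = (3 + X)/(2*Q))
P(c, Y) = c - Y
x = 1893/5 (x = (-8 - (3 + 4)/(2*5))*(-38) + 48 = (-8 - 7/(2*5))*(-38) + 48 = (-8 - 1*7/10)*(-38) + 48 = (-8 - 7/10)*(-38) + 48 = -87/10*(-38) + 48 = 1653/5 + 48 = 1893/5 ≈ 378.60)
(-26728 + (-5612 - 1*14895)) + x = (-26728 + (-5612 - 1*14895)) + 1893/5 = (-26728 + (-5612 - 14895)) + 1893/5 = (-26728 - 20507) + 1893/5 = -47235 + 1893/5 = -234282/5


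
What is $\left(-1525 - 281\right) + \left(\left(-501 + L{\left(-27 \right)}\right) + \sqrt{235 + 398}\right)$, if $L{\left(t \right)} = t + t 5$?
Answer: $-2469 + \sqrt{633} \approx -2443.8$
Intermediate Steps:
$L{\left(t \right)} = 6 t$ ($L{\left(t \right)} = t + 5 t = 6 t$)
$\left(-1525 - 281\right) + \left(\left(-501 + L{\left(-27 \right)}\right) + \sqrt{235 + 398}\right) = \left(-1525 - 281\right) + \left(\left(-501 + 6 \left(-27\right)\right) + \sqrt{235 + 398}\right) = -1806 + \left(\left(-501 - 162\right) + \sqrt{633}\right) = -1806 - \left(663 - \sqrt{633}\right) = -2469 + \sqrt{633}$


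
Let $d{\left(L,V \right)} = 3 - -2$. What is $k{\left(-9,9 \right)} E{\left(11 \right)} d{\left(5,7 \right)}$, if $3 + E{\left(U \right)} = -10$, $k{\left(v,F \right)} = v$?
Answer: $585$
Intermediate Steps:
$d{\left(L,V \right)} = 5$ ($d{\left(L,V \right)} = 3 + 2 = 5$)
$E{\left(U \right)} = -13$ ($E{\left(U \right)} = -3 - 10 = -13$)
$k{\left(-9,9 \right)} E{\left(11 \right)} d{\left(5,7 \right)} = \left(-9\right) \left(-13\right) 5 = 117 \cdot 5 = 585$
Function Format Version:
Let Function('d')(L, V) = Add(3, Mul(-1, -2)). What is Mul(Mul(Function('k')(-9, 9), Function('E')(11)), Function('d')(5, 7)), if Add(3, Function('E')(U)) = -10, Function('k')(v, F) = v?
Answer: 585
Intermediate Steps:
Function('d')(L, V) = 5 (Function('d')(L, V) = Add(3, 2) = 5)
Function('E')(U) = -13 (Function('E')(U) = Add(-3, -10) = -13)
Mul(Mul(Function('k')(-9, 9), Function('E')(11)), Function('d')(5, 7)) = Mul(Mul(-9, -13), 5) = Mul(117, 5) = 585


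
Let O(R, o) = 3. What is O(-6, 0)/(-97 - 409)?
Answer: -3/506 ≈ -0.0059289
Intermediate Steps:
O(-6, 0)/(-97 - 409) = 3/(-97 - 409) = 3/(-506) = -1/506*3 = -3/506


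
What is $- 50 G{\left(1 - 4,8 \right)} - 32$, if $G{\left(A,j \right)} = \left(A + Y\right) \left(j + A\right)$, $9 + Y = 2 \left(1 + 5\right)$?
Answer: $-32$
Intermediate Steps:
$Y = 3$ ($Y = -9 + 2 \left(1 + 5\right) = -9 + 2 \cdot 6 = -9 + 12 = 3$)
$G{\left(A,j \right)} = \left(3 + A\right) \left(A + j\right)$ ($G{\left(A,j \right)} = \left(A + 3\right) \left(j + A\right) = \left(3 + A\right) \left(A + j\right)$)
$- 50 G{\left(1 - 4,8 \right)} - 32 = - 50 \left(\left(1 - 4\right)^{2} + 3 \left(1 - 4\right) + 3 \cdot 8 + \left(1 - 4\right) 8\right) - 32 = - 50 \left(\left(-3\right)^{2} + 3 \left(-3\right) + 24 - 24\right) - 32 = - 50 \left(9 - 9 + 24 - 24\right) - 32 = \left(-50\right) 0 - 32 = 0 - 32 = -32$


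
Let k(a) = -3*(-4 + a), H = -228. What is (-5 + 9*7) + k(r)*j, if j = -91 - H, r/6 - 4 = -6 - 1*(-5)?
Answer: -5696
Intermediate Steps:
r = 18 (r = 24 + 6*(-6 - 1*(-5)) = 24 + 6*(-6 + 5) = 24 + 6*(-1) = 24 - 6 = 18)
k(a) = 12 - 3*a
j = 137 (j = -91 - 1*(-228) = -91 + 228 = 137)
(-5 + 9*7) + k(r)*j = (-5 + 9*7) + (12 - 3*18)*137 = (-5 + 63) + (12 - 54)*137 = 58 - 42*137 = 58 - 5754 = -5696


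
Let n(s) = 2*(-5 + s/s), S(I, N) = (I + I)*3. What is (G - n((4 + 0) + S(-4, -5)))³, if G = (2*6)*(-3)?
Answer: -21952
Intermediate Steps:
S(I, N) = 6*I (S(I, N) = (2*I)*3 = 6*I)
n(s) = -8 (n(s) = 2*(-5 + 1) = 2*(-4) = -8)
G = -36 (G = 12*(-3) = -36)
(G - n((4 + 0) + S(-4, -5)))³ = (-36 - 1*(-8))³ = (-36 + 8)³ = (-28)³ = -21952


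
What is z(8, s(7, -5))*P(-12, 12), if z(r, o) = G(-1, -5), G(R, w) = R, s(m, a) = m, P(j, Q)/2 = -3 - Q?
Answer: 30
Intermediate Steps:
P(j, Q) = -6 - 2*Q (P(j, Q) = 2*(-3 - Q) = -6 - 2*Q)
z(r, o) = -1
z(8, s(7, -5))*P(-12, 12) = -(-6 - 2*12) = -(-6 - 24) = -1*(-30) = 30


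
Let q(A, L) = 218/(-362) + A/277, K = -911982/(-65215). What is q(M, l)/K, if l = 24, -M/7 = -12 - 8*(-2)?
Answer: -2299546115/45724041534 ≈ -0.050292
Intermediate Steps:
M = -28 (M = -7*(-12 - 8*(-2)) = -7*(-12 + 16) = -7*4 = -28)
K = 911982/65215 (K = -911982*(-1/65215) = 911982/65215 ≈ 13.984)
q(A, L) = -109/181 + A/277 (q(A, L) = 218*(-1/362) + A*(1/277) = -109/181 + A/277)
q(M, l)/K = (-109/181 + (1/277)*(-28))/(911982/65215) = (-109/181 - 28/277)*(65215/911982) = -35261/50137*65215/911982 = -2299546115/45724041534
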